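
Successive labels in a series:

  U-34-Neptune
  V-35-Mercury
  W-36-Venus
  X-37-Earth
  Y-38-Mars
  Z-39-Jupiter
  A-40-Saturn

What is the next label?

Letter: letters move forward 1 place in the alphabet, wrapping Z→A, so U, V, W, X, Y, Z, A → B.
Second component goes 34, 35, 36, 37, 38, 39, 40 → 41 (+1 each step).
Planet — runs through the planets Mercury→Neptune: Neptune, Mercury, Venus, Earth, Mars, Jupiter, Saturn → Uranus.
So the next label is B-41-Uranus.

B-41-Uranus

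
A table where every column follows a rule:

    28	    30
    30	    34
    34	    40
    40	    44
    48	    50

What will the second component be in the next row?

54

First component: differences are 2, 4, 6, … (increasing by 2 each time), so 28, 30, 34, 40, 48 → 58.
Second component: 30, 34, 40, 44, 50 → 54 (alternating steps +4, +6, +4, +6, …).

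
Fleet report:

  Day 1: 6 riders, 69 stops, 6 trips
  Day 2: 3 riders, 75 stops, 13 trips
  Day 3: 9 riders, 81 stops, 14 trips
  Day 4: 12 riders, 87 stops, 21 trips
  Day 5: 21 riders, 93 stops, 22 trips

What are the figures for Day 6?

Riders: 6, 3, 9, 12, 21 → 33 (each term is the sum of the two before it).
For the stops, +6 each step: 69, 75, 81, 87, 93 → 99.
Trips goes 6, 13, 14, 21, 22 → 29 (alternating steps +7, +1, +7, +1, …).
Putting it together: 33 riders, 99 stops, 29 trips.

33 riders, 99 stops, 29 trips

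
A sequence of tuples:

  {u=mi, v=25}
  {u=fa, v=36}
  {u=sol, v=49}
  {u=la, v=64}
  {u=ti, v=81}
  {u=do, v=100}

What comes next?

U: runs through the solfège scale do→ti; mi, fa, sol, la, ti, do → re.
For the v, perfect squares: 5², 6², 7², …: 25, 36, 49, 64, 81, 100 → 121.
So the next tuple is {u=re, v=121}.

{u=re, v=121}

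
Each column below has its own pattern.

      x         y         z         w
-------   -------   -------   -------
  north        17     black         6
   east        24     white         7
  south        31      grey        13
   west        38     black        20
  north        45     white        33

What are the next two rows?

east  52  grey  53; south  59  black  86

Column x — repeats north → east → south → west: north, east, south, west, north → east → south.
Column y — +7 each step: 17, 24, 31, 38, 45 → 52 → 59.
Column z: black, white, grey, black, white → grey → black (repeats black → white → grey).
Column w: each term is the sum of the two before it; 6, 7, 13, 20, 33 → 53 → 86.
Putting the parts together: east  52  grey  53 and then south  59  black  86.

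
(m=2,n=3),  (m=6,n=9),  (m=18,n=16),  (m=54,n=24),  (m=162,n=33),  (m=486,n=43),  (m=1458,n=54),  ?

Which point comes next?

M: ×3 each step; 2, 6, 18, 54, 162, 486, 1458 → 4374.
N: differences are 6, 7, 8, … (increasing by 1 each time); 3, 9, 16, 24, 33, 43, 54 → 66.
Putting it together: (m=4374,n=66).

(m=4374,n=66)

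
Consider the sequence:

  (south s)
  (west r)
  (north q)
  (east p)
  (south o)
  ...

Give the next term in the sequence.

Direction: repeats south → west → north → east; south, west, north, east, south → west.
For the letter, letters move back 1 place in the alphabet: s, r, q, p, o → n.
Combining the parts gives (west n).

(west n)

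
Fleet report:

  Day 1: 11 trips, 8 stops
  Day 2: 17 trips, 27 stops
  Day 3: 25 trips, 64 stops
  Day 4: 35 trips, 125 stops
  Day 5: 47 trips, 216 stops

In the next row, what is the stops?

Trips — differences are 6, 8, 10, … (increasing by 2 each time): 11, 17, 25, 35, 47 → 61.
Stops goes 8, 27, 64, 125, 216 → 343 (perfect cubes: 2³, 3³, 4³, …).

343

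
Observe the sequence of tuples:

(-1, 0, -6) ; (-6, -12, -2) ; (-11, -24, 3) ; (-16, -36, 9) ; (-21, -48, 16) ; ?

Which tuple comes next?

(-26, -60, 24)

First value — −5 each step: -1, -6, -11, -16, -21 → -26.
Second value goes 0, -12, -24, -36, -48 → -60 (−12 each step).
Third value — differences are 4, 5, 6, … (increasing by 1 each time): -6, -2, 3, 9, 16 → 24.
So the next tuple is (-26, -60, 24).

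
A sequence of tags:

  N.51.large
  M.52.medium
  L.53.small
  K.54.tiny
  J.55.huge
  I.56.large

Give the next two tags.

H.57.medium then G.58.small

Letter: N, M, L, K, J, I → H → G (letters move back 1 place in the alphabet).
Second component: +1 each step; 51, 52, 53, 54, 55, 56 → 57 → 58.
Size: repeats large → medium → small → tiny → huge, so large, medium, small, tiny, huge, large → medium → small.
So the next two tags are H.57.medium and G.58.small.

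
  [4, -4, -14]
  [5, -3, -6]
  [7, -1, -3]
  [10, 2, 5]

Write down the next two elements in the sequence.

First slot — differences are 1, 2, 3, … (increasing by 1 each time): 4, 5, 7, 10 → 14 → 19.
Second slot: differences are 1, 2, 3, … (increasing by 1 each time); -4, -3, -1, 2 → 6 → 11.
Third slot: alternating steps +8, +3, +8, +3, …, so -14, -6, -3, 5 → 8 → 16.
So the next two elements are [14, 6, 8] and [19, 11, 16].

[14, 6, 8], [19, 11, 16]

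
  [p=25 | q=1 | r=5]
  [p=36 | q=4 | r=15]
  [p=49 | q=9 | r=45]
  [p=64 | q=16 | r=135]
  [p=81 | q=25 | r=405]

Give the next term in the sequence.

[p=100 | q=36 | r=1215]

P — perfect squares: 5², 6², 7², …: 25, 36, 49, 64, 81 → 100.
Q: perfect squares: 1², 2², 3², …; 1, 4, 9, 16, 25 → 36.
R — ×3 each step: 5, 15, 45, 135, 405 → 1215.
Combining the parts gives [p=100 | q=36 | r=1215].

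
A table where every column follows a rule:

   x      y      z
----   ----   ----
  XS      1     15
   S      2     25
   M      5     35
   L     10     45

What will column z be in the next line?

Column z: 15, 25, 35, 45 → 55 (+10 each step).

55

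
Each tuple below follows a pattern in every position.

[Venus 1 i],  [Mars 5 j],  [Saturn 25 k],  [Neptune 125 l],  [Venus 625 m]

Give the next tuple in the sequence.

[Mars 3125 n]

Planet: repeats Venus → Mars → Saturn → Neptune; Venus, Mars, Saturn, Neptune, Venus → Mars.
Second slot — ×5 each step: 1, 5, 25, 125, 625 → 3125.
Letter goes i, j, k, l, m → n (letters move forward 1 place in the alphabet).
Putting it together: [Mars 3125 n].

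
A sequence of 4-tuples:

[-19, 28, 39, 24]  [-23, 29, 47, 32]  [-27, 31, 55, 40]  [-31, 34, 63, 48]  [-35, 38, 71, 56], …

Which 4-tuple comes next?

[-39, 43, 79, 64]

First value: −4 each step, so -19, -23, -27, -31, -35 → -39.
For the second value, differences are 1, 2, 3, … (increasing by 1 each time): 28, 29, 31, 34, 38 → 43.
Third value: +8 each step; 39, 47, 55, 63, 71 → 79.
Fourth value: 24, 32, 40, 48, 56 → 64 (+8 each step).
So the next 4-tuple is [-39, 43, 79, 64].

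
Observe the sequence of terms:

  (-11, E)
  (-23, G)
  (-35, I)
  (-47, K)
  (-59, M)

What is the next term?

(-71, O)

First entry goes -11, -23, -35, -47, -59 → -71 (−12 each step).
Letter goes E, G, I, K, M → O (letters move forward 2 places in the alphabet).
Putting it together: (-71, O).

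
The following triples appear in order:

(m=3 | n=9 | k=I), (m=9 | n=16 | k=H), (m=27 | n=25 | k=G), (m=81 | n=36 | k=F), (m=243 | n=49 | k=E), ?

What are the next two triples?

(m=729 | n=64 | k=D), (m=2187 | n=81 | k=C)

M — ×3 each step: 3, 9, 27, 81, 243 → 729 → 2187.
N: 9, 16, 25, 36, 49 → 64 → 81 (perfect squares: 3², 4², 5², …).
K goes I, H, G, F, E → D → C (letters move back 1 place in the alphabet).
Putting the parts together: (m=729 | n=64 | k=D) and then (m=2187 | n=81 | k=C).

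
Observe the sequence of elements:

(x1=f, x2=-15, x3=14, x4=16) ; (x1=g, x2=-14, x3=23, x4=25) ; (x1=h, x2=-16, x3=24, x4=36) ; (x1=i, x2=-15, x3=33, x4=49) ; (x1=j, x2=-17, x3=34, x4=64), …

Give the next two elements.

(x1=k, x2=-16, x3=43, x4=81), (x1=l, x2=-18, x3=44, x4=100)

X1: letters move forward 1 place in the alphabet, so f, g, h, i, j → k → l.
X2 — alternating steps +1, −2, +1, −2, …: -15, -14, -16, -15, -17 → -16 → -18.
X3 — alternating steps +9, +1, +9, +1, …: 14, 23, 24, 33, 34 → 43 → 44.
For the x4, perfect squares: 4², 5², 6², …: 16, 25, 36, 49, 64 → 81 → 100.
Putting the parts together: (x1=k, x2=-16, x3=43, x4=81) and then (x1=l, x2=-18, x3=44, x4=100).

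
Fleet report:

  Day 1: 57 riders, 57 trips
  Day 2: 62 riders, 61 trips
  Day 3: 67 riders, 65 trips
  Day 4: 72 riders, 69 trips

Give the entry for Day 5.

77 riders, 73 trips

Riders: +5 each step, so 57, 62, 67, 72 → 77.
Trips goes 57, 61, 65, 69 → 73 (+4 each step).
Putting it together: 77 riders, 73 trips.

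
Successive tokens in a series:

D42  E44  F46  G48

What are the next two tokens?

Letter: D, E, F, G → H → I (letters move forward 1 place in the alphabet).
For the second component, +2 each step: 42, 44, 46, 48 → 50 → 52.
Putting the parts together: H50 and then I52.

H50 then I52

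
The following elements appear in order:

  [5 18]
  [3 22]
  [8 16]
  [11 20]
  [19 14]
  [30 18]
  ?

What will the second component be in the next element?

12

First component: 5, 3, 8, 11, 19, 30 → 49 (each term is the sum of the two before it).
Second component: 18, 22, 16, 20, 14, 18 → 12 (alternating steps +4, −6, +4, −6, …).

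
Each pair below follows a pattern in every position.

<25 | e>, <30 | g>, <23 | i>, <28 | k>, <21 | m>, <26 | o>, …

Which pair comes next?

<19 | q>

First part: alternating steps +5, −7, +5, −7, …; 25, 30, 23, 28, 21, 26 → 19.
Letter goes e, g, i, k, m, o → q (letters move forward 2 places in the alphabet).
Putting it together: <19 | q>.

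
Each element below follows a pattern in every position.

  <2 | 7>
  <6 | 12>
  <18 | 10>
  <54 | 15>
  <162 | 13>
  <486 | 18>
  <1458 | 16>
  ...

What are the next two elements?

First entry — ×3 each step: 2, 6, 18, 54, 162, 486, 1458 → 4374 → 13122.
For the second entry, alternating steps +5, −2, +5, −2, …: 7, 12, 10, 15, 13, 18, 16 → 21 → 19.
Putting the parts together: <4374 | 21> and then <13122 | 19>.

<4374 | 21>, <13122 | 19>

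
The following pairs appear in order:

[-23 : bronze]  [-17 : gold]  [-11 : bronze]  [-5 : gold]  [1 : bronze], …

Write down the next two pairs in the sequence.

First coordinate — +6 each step: -23, -17, -11, -5, 1 → 7 → 13.
Rank: alternates bronze ↔ gold, so bronze, gold, bronze, gold, bronze → gold → bronze.
So the next two pairs are [7 : gold] and [13 : bronze].

[7 : gold], [13 : bronze]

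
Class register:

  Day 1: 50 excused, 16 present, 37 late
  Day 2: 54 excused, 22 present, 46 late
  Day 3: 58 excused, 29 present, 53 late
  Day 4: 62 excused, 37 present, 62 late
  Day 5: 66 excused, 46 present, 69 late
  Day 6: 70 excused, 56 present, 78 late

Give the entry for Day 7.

Excused goes 50, 54, 58, 62, 66, 70 → 74 (+4 each step).
Present — differences are 6, 7, 8, … (increasing by 1 each time): 16, 22, 29, 37, 46, 56 → 67.
Late: 37, 46, 53, 62, 69, 78 → 85 (alternating steps +9, +7, +9, +7, …).
So the next record is 74 excused, 67 present, 85 late.

74 excused, 67 present, 85 late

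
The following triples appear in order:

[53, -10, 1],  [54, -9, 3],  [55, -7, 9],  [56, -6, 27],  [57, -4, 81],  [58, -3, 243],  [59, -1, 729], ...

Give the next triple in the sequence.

[60, 0, 2187]

First coordinate: 53, 54, 55, 56, 57, 58, 59 → 60 (+1 each step).
Second coordinate goes -10, -9, -7, -6, -4, -3, -1 → 0 (alternating steps +1, +2, +1, +2, …).
Third coordinate: ×3 each step; 1, 3, 9, 27, 81, 243, 729 → 2187.
Combining the parts gives [60, 0, 2187].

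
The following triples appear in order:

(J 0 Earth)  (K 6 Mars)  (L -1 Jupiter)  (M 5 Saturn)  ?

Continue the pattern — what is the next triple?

Letter goes J, K, L, M → N (letters move forward 1 place in the alphabet).
Second part goes 0, 6, -1, 5 → -2 (alternating steps +6, −7, +6, −7, …).
Planet goes Earth, Mars, Jupiter, Saturn → Uranus (runs through the planets Mercury→Neptune).
Putting it together: (N -2 Uranus).

(N -2 Uranus)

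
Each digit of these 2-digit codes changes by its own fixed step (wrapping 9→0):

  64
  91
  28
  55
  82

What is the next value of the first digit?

1

First digit: 6, 9, 2, 5, 8 → 1 (+3 each step, mod 10).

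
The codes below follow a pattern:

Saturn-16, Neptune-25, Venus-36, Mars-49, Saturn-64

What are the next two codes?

Neptune-81 then Venus-100

Planet: Saturn, Neptune, Venus, Mars, Saturn → Neptune → Venus (repeats Saturn → Neptune → Venus → Mars).
Second component goes 16, 25, 36, 49, 64 → 81 → 100 (perfect squares: 4², 5², 6², …).
So the next two codes are Neptune-81 and Venus-100.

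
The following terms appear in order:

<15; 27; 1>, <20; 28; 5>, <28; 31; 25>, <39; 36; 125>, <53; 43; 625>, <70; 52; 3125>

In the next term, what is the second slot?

For the second slot, differences are 1, 3, 5, … (increasing by 2 each time): 27, 28, 31, 36, 43, 52 → 63.

63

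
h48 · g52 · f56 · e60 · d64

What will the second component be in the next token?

Second component goes 48, 52, 56, 60, 64 → 68 (+4 each step).

68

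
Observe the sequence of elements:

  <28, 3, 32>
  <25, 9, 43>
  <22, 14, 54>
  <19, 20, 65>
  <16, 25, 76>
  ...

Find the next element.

First coordinate — −3 each step: 28, 25, 22, 19, 16 → 13.
Second coordinate: alternating steps +6, +5, +6, +5, …; 3, 9, 14, 20, 25 → 31.
Third coordinate: +11 each step, so 32, 43, 54, 65, 76 → 87.
So the next element is <13, 31, 87>.

<13, 31, 87>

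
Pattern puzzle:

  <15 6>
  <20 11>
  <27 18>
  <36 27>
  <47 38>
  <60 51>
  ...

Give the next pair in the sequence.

First value: differences are 5, 7, 9, … (increasing by 2 each time), so 15, 20, 27, 36, 47, 60 → 75.
Second value: differences are 5, 7, 9, … (increasing by 2 each time); 6, 11, 18, 27, 38, 51 → 66.
Putting it together: <75 66>.

<75 66>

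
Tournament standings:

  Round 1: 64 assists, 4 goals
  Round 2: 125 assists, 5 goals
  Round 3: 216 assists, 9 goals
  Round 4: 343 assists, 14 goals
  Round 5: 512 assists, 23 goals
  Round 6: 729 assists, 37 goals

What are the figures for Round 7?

1000 assists, 60 goals

Assists: 64, 125, 216, 343, 512, 729 → 1000 (perfect cubes: 4³, 5³, 6³, …).
Goals: 4, 5, 9, 14, 23, 37 → 60 (each term is the sum of the two before it).
So the next row is 1000 assists, 60 goals.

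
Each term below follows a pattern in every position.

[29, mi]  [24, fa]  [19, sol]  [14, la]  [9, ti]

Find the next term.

[4, do]

First component: 29, 24, 19, 14, 9 → 4 (−5 each step).
Note: runs through the solfège scale do→ti; mi, fa, sol, la, ti → do.
So the next term is [4, do].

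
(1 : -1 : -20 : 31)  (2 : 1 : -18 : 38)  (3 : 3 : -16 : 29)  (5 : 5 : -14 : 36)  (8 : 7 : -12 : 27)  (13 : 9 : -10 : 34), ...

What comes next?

First component: each term is the sum of the two before it; 1, 2, 3, 5, 8, 13 → 21.
Second component: -1, 1, 3, 5, 7, 9 → 11 (+2 each step).
Third component: +2 each step, so -20, -18, -16, -14, -12, -10 → -8.
Fourth component: 31, 38, 29, 36, 27, 34 → 25 (alternating steps +7, −9, +7, −9, …).
Combining the parts gives (21 : 11 : -8 : 25).

(21 : 11 : -8 : 25)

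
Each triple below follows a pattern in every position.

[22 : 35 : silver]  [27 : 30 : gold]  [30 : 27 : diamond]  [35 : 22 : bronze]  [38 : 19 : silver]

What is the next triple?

For the first part, alternating steps +5, +3, +5, +3, …: 22, 27, 30, 35, 38 → 43.
Second part goes 35, 30, 27, 22, 19 → 14 (together with the first part always sums to 57).
For the rank, repeats silver → gold → diamond → bronze: silver, gold, diamond, bronze, silver → gold.
Putting it together: [43 : 14 : gold].

[43 : 14 : gold]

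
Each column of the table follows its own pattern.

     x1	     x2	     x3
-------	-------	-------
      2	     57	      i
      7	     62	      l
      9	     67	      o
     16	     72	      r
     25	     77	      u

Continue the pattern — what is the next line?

Column x1 — each term is the sum of the two before it: 2, 7, 9, 16, 25 → 41.
Column x2 — +5 each step: 57, 62, 67, 72, 77 → 82.
Column x3: i, l, o, r, u → x (letters move forward 3 places in the alphabet).
Combining the parts gives 41  82  x.

41  82  x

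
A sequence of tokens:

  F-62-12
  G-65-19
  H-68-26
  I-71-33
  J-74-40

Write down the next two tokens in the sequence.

K-77-47, L-80-54

Letter goes F, G, H, I, J → K → L (letters move forward 1 place in the alphabet).
Second component: 62, 65, 68, 71, 74 → 77 → 80 (+3 each step).
Third component goes 12, 19, 26, 33, 40 → 47 → 54 (+7 each step).
Putting the parts together: K-77-47 and then L-80-54.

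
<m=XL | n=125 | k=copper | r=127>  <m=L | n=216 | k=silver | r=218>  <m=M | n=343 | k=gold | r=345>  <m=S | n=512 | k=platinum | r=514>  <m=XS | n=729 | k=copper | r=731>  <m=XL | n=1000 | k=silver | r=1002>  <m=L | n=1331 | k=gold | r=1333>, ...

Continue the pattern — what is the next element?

<m=M | n=1728 | k=platinum | r=1730>

M: repeats XL → L → M → S → XS; XL, L, M, S, XS, XL, L → M.
N goes 125, 216, 343, 512, 729, 1000, 1331 → 1728 (perfect cubes: 5³, 6³, 7³, …).
For the k, repeats copper → silver → gold → platinum: copper, silver, gold, platinum, copper, silver, gold → platinum.
R: always 2 more than the n, so 127, 218, 345, 514, 731, 1002, 1333 → 1730.
So the next element is <m=M | n=1728 | k=platinum | r=1730>.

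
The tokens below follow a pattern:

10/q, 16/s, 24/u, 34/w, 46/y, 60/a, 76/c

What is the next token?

First component: differences are 6, 8, 10, … (increasing by 2 each time); 10, 16, 24, 34, 46, 60, 76 → 94.
Letter: letters move forward 2 places in the alphabet, wrapping Z→A; q, s, u, w, y, a, c → e.
Putting it together: 94/e.

94/e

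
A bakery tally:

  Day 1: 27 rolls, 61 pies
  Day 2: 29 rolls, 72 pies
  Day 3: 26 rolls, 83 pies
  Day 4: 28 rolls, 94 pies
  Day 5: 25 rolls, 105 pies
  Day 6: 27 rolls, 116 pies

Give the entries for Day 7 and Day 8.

Rolls: 27, 29, 26, 28, 25, 27 → 24 → 26 (alternating steps +2, −3, +2, −3, …).
Pies goes 61, 72, 83, 94, 105, 116 → 127 → 138 (+11 each step).
So the next two rows are 24 rolls, 127 pies and 26 rolls, 138 pies.

24 rolls, 127 pies; 26 rolls, 138 pies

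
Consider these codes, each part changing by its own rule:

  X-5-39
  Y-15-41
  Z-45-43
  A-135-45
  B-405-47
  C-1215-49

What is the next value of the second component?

3645

Second component — ×3 each step: 5, 15, 45, 135, 405, 1215 → 3645.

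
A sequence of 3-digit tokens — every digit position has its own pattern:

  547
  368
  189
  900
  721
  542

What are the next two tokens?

First digit — −2 each step, mod 10: 5, 3, 1, 9, 7, 5 → 3 → 1.
Second digit — +2 each step, mod 10: 4, 6, 8, 0, 2, 4 → 6 → 8.
For the third digit, +1 each step, mod 10: 7, 8, 9, 0, 1, 2 → 3 → 4.
So the next two tokens are 363 and 184.

363 then 184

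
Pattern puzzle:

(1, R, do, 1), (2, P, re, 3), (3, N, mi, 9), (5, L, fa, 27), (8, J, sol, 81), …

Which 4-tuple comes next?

(13, H, la, 243)

First coordinate: each term is the sum of the two before it; 1, 2, 3, 5, 8 → 13.
For the letter, letters move back 2 places in the alphabet: R, P, N, L, J → H.
Note: do, re, mi, fa, sol → la (runs through the solfège scale do→ti).
For the fourth coordinate, ×3 each step: 1, 3, 9, 27, 81 → 243.
So the next 4-tuple is (13, H, la, 243).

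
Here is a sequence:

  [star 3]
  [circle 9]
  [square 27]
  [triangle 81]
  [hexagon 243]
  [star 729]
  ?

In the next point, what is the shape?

Shape: repeats star → circle → square → triangle → hexagon, so star, circle, square, triangle, hexagon, star → circle.

circle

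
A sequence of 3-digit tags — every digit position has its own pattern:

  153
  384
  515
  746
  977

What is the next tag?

First digit goes 1, 3, 5, 7, 9 → 1 (+2 each step, mod 10).
Second digit: +3 each step, mod 10, so 5, 8, 1, 4, 7 → 0.
Third digit: +1 each step, mod 10; 3, 4, 5, 6, 7 → 8.
So the next tag is 108.

108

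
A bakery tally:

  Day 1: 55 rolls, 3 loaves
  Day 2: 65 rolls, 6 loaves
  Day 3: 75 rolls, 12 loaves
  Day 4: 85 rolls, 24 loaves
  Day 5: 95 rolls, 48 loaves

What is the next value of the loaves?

Loaves: ×2 each step, so 3, 6, 12, 24, 48 → 96.

96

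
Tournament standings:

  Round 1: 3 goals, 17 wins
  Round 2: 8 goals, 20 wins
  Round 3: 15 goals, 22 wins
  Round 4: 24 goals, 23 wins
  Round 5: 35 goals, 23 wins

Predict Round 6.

48 goals, 22 wins

Goals goes 3, 8, 15, 24, 35 → 48 (differences are 5, 7, 9, … (increasing by 2 each time)).
For the wins, differences are 3, 2, 1, … (decreasing by 1 each time): 17, 20, 22, 23, 23 → 22.
So the next record is 48 goals, 22 wins.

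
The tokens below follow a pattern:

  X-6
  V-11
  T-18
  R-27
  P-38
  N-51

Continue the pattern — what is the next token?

L-66

Letter: X, V, T, R, P, N → L (letters move back 2 places in the alphabet).
Second component goes 6, 11, 18, 27, 38, 51 → 66 (differences are 5, 7, 9, … (increasing by 2 each time)).
So the next token is L-66.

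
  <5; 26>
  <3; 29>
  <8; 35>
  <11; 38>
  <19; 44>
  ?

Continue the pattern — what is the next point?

First value: 5, 3, 8, 11, 19 → 30 (each term is the sum of the two before it).
Second value: 26, 29, 35, 38, 44 → 47 (alternating steps +3, +6, +3, +6, …).
So the next point is <30; 47>.

<30; 47>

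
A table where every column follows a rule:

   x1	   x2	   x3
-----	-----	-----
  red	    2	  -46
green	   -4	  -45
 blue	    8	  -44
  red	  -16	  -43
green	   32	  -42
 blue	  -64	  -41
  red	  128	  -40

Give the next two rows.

green  -256  -39; blue  512  -38

For the column x1, repeats red → green → blue: red, green, blue, red, green, blue, red → green → blue.
Column x2: ×(-2) each step; 2, -4, 8, -16, 32, -64, 128 → -256 → 512.
Column x3: +1 each step; -46, -45, -44, -43, -42, -41, -40 → -39 → -38.
Putting the parts together: green  -256  -39 and then blue  512  -38.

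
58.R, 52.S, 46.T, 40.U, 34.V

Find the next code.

28.W

First component: −6 each step; 58, 52, 46, 40, 34 → 28.
Letter: letters move forward 1 place in the alphabet; R, S, T, U, V → W.
So the next code is 28.W.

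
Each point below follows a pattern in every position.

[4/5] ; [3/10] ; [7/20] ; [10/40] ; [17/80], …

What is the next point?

[27/160]

For the first component, each term is the sum of the two before it: 4, 3, 7, 10, 17 → 27.
Second component: 5, 10, 20, 40, 80 → 160 (×2 each step).
Putting it together: [27/160].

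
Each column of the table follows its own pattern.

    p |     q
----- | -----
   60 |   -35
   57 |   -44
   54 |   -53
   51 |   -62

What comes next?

Column p: −3 each step, so 60, 57, 54, 51 → 48.
Column q: −9 each step, so -35, -44, -53, -62 → -71.
So the next row is 48  -71.

48  -71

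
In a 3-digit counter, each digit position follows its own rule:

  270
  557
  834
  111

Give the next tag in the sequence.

First digit: +3 each step, mod 10; 2, 5, 8, 1 → 4.
Second digit: 7, 5, 3, 1 → 9 (−2 each step, mod 10).
Third digit: −3 each step, mod 10; 0, 7, 4, 1 → 8.
Combining the parts gives 498.

498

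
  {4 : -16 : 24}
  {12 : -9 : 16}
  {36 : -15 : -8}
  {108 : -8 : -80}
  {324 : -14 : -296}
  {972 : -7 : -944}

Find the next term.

First part: 4, 12, 36, 108, 324, 972 → 2916 (×3 each step).
For the second part, alternating steps +7, −6, +7, −6, …: -16, -9, -15, -8, -14, -7 → -13.
Third part: together with the first part always sums to 28; 24, 16, -8, -80, -296, -944 → -2888.
So the next term is {2916 : -13 : -2888}.

{2916 : -13 : -2888}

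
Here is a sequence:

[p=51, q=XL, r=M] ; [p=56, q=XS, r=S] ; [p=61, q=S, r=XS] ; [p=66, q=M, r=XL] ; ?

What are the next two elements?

[p=71, q=L, r=L], [p=76, q=XL, r=M]

P: +5 each step, so 51, 56, 61, 66 → 71 → 76.
For the q, runs through clothing sizes XS→XL: XL, XS, S, M → L → XL.
R: M, S, XS, XL → L → M (runs backward through clothing sizes XS→XL).
So the next two elements are [p=71, q=L, r=L] and [p=76, q=XL, r=M].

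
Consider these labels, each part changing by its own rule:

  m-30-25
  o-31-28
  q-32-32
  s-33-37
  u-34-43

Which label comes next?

w-35-50

Letter: m, o, q, s, u → w (letters move forward 2 places in the alphabet).
Second component: +1 each step; 30, 31, 32, 33, 34 → 35.
Third component: differences are 3, 4, 5, … (increasing by 1 each time); 25, 28, 32, 37, 43 → 50.
So the next label is w-35-50.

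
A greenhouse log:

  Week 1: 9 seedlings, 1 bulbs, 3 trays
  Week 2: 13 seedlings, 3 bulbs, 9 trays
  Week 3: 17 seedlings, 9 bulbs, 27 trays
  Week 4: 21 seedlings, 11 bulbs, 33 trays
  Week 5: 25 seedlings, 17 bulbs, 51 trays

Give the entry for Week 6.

Seedlings: 9, 13, 17, 21, 25 → 29 (+4 each step).
Bulbs: 1, 3, 9, 11, 17 → 19 (alternating steps +2, +6, +2, +6, …).
Trays goes 3, 9, 27, 33, 51 → 57 (always 3 × the bulbs).
Putting it together: 29 seedlings, 19 bulbs, 57 trays.

29 seedlings, 19 bulbs, 57 trays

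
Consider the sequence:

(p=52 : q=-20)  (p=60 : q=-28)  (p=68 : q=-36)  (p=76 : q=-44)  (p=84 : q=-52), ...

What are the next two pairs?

P — +8 each step: 52, 60, 68, 76, 84 → 92 → 100.
Q: −8 each step, so -20, -28, -36, -44, -52 → -60 → -68.
Putting the parts together: (p=92 : q=-60) and then (p=100 : q=-68).

(p=92 : q=-60), (p=100 : q=-68)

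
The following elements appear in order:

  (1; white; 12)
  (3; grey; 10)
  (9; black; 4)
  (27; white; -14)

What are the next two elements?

First value: ×3 each step; 1, 3, 9, 27 → 81 → 243.
Shade — repeats white → grey → black: white, grey, black, white → grey → black.
Third value: together with the first value always sums to 13, so 12, 10, 4, -14 → -68 → -230.
So the next two elements are (81; grey; -68) and (243; black; -230).

(81; grey; -68), (243; black; -230)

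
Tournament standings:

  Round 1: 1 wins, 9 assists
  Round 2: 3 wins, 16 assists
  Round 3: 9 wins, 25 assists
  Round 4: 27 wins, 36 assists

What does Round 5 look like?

For the wins, ×3 each step: 1, 3, 9, 27 → 81.
For the assists, perfect squares: 3², 4², 5², …: 9, 16, 25, 36 → 49.
Putting it together: 81 wins, 49 assists.

81 wins, 49 assists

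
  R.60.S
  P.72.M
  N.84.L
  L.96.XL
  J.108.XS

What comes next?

Letter goes R, P, N, L, J → H (letters move back 2 places in the alphabet).
For the second component, +12 each step: 60, 72, 84, 96, 108 → 120.
Size: runs through clothing sizes XS→XL, so S, M, L, XL, XS → S.
Combining the parts gives H.120.S.

H.120.S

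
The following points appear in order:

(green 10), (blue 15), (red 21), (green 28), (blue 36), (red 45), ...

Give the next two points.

Colour: green, blue, red, green, blue, red → green → blue (repeats green → blue → red).
Second value: 10, 15, 21, 28, 36, 45 → 55 → 66 (differences are 5, 6, 7, … (increasing by 1 each time)).
Putting the parts together: (green 55) and then (blue 66).

(green 55), (blue 66)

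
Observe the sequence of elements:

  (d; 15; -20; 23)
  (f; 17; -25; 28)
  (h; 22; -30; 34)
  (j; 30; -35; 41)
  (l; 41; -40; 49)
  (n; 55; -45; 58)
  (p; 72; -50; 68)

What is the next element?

For the letter, letters move forward 2 places in the alphabet: d, f, h, j, l, n, p → r.
For the second value, differences are 2, 5, 8, … (increasing by 3 each time): 15, 17, 22, 30, 41, 55, 72 → 92.
Third value goes -20, -25, -30, -35, -40, -45, -50 → -55 (−5 each step).
Fourth value: 23, 28, 34, 41, 49, 58, 68 → 79 (differences are 5, 6, 7, … (increasing by 1 each time)).
Combining the parts gives (r; 92; -55; 79).

(r; 92; -55; 79)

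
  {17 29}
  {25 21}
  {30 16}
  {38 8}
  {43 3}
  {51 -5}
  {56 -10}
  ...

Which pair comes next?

First component: alternating steps +8, +5, +8, +5, …; 17, 25, 30, 38, 43, 51, 56 → 64.
Second component — together with the first component always sums to 46: 29, 21, 16, 8, 3, -5, -10 → -18.
So the next pair is {64 -18}.

{64 -18}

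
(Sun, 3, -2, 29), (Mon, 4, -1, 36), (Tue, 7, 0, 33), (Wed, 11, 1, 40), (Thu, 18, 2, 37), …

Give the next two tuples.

Day goes Sun, Mon, Tue, Wed, Thu → Fri → Sat (runs through the weekdays Mon→Sun).
Second entry: each term is the sum of the two before it; 3, 4, 7, 11, 18 → 29 → 47.
Third entry: +1 each step; -2, -1, 0, 1, 2 → 3 → 4.
For the fourth entry, alternating steps +7, −3, +7, −3, …: 29, 36, 33, 40, 37 → 44 → 41.
So the next two tuples are (Fri, 29, 3, 44) and (Sat, 47, 4, 41).

(Fri, 29, 3, 44), (Sat, 47, 4, 41)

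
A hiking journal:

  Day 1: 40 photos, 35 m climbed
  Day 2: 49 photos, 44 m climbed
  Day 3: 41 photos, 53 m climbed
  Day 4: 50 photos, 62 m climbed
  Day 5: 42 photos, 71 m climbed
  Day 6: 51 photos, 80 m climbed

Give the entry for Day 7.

Photos goes 40, 49, 41, 50, 42, 51 → 43 (alternating steps +9, −8, +9, −8, …).
For the m climbed, +9 each step: 35, 44, 53, 62, 71, 80 → 89.
Putting it together: 43 photos, 89 m climbed.

43 photos, 89 m climbed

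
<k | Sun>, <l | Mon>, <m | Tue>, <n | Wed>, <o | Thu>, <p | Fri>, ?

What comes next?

Letter: letters move forward 1 place in the alphabet, so k, l, m, n, o, p → q.
Day: runs through the weekdays Mon→Sun; Sun, Mon, Tue, Wed, Thu, Fri → Sat.
Combining the parts gives <q | Sat>.

<q | Sat>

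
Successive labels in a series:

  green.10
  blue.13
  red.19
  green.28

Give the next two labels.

blue.40, red.55

Colour: repeats green → blue → red, so green, blue, red, green → blue → red.
Second component goes 10, 13, 19, 28 → 40 → 55 (differences are 3, 6, 9, … (increasing by 3 each time)).
So the next two labels are blue.40 and red.55.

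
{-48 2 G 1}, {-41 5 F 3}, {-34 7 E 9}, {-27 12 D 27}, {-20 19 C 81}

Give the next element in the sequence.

{-13 31 B 243}

First part — +7 each step: -48, -41, -34, -27, -20 → -13.
Second part: 2, 5, 7, 12, 19 → 31 (each term is the sum of the two before it).
Letter — letters move back 1 place in the alphabet: G, F, E, D, C → B.
Fourth part — ×3 each step: 1, 3, 9, 27, 81 → 243.
So the next element is {-13 31 B 243}.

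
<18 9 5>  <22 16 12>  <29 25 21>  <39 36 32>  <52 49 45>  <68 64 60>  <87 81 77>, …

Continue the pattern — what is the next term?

<109 100 96>

First coordinate goes 18, 22, 29, 39, 52, 68, 87 → 109 (differences are 4, 7, 10, … (increasing by 3 each time)).
Second coordinate: perfect squares: 3², 4², 5², …, so 9, 16, 25, 36, 49, 64, 81 → 100.
Third coordinate goes 5, 12, 21, 32, 45, 60, 77 → 96 (always 4 less than the second coordinate).
So the next term is <109 100 96>.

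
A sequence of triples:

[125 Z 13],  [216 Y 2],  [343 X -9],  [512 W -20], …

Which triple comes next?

First slot: perfect cubes: 5³, 6³, 7³, …; 125, 216, 343, 512 → 729.
Letter: Z, Y, X, W → V (letters move back 1 place in the alphabet).
Third slot: −11 each step; 13, 2, -9, -20 → -31.
So the next triple is [729 V -31].

[729 V -31]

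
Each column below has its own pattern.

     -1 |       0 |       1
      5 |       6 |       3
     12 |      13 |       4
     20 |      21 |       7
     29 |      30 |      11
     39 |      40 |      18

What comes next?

First component: differences are 6, 7, 8, … (increasing by 1 each time), so -1, 5, 12, 20, 29, 39 → 50.
For the second component, differences are 6, 7, 8, … (increasing by 1 each time): 0, 6, 13, 21, 30, 40 → 51.
Third component: 1, 3, 4, 7, 11, 18 → 29 (each term is the sum of the two before it).
Combining the parts gives 50  51  29.

50  51  29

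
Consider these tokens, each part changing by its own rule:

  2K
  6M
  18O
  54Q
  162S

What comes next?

First component — ×3 each step: 2, 6, 18, 54, 162 → 486.
Letter — letters move forward 2 places in the alphabet: K, M, O, Q, S → U.
Combining the parts gives 486U.

486U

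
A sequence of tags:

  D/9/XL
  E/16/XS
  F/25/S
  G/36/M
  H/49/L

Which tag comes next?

Letter — letters move forward 1 place in the alphabet: D, E, F, G, H → I.
Second component — perfect squares: 3², 4², 5², …: 9, 16, 25, 36, 49 → 64.
Size: XL, XS, S, M, L → XL (runs through clothing sizes XS→XL).
Combining the parts gives I/64/XL.

I/64/XL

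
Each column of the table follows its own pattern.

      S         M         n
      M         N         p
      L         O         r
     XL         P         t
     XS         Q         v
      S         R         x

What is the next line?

Size: S, M, L, XL, XS, S → M (repeats S → M → L → XL → XS).
For the first letter, letters move forward 1 place in the alphabet: M, N, O, P, Q, R → S.
For the second letter, letters move forward 2 places in the alphabet: n, p, r, t, v, x → z.
Combining the parts gives M  S  z.

M  S  z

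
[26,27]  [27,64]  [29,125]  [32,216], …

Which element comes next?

First value: differences are 1, 2, 3, … (increasing by 1 each time), so 26, 27, 29, 32 → 36.
Second value — perfect cubes: 3³, 4³, 5³, …: 27, 64, 125, 216 → 343.
So the next element is [36,343].

[36,343]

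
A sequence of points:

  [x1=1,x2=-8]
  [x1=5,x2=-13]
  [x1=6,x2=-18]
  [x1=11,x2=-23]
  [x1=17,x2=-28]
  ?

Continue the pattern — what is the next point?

X1: each term is the sum of the two before it, so 1, 5, 6, 11, 17 → 28.
For the x2, −5 each step: -8, -13, -18, -23, -28 → -33.
Putting it together: [x1=28,x2=-33].

[x1=28,x2=-33]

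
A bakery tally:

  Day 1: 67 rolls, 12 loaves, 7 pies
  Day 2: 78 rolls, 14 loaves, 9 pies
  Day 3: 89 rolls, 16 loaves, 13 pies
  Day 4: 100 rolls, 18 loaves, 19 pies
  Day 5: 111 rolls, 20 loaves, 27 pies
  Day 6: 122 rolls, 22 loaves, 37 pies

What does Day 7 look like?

133 rolls, 24 loaves, 49 pies

For the rolls, +11 each step: 67, 78, 89, 100, 111, 122 → 133.
For the loaves, +2 each step: 12, 14, 16, 18, 20, 22 → 24.
For the pies, differences are 2, 4, 6, … (increasing by 2 each time): 7, 9, 13, 19, 27, 37 → 49.
Combining the parts gives 133 rolls, 24 loaves, 49 pies.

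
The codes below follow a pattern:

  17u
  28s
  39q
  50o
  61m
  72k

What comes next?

First component goes 17, 28, 39, 50, 61, 72 → 83 (+11 each step).
Letter: u, s, q, o, m, k → i (letters move back 2 places in the alphabet).
Putting it together: 83i.

83i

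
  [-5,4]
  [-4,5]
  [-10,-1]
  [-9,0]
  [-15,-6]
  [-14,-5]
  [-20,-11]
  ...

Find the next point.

For the first component, alternating steps +1, −6, +1, −6, …: -5, -4, -10, -9, -15, -14, -20 → -19.
Second component goes 4, 5, -1, 0, -6, -5, -11 → -10 (always 9 more than the first component).
Combining the parts gives [-19,-10].

[-19,-10]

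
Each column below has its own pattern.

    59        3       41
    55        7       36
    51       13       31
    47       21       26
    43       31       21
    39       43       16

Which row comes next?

For the first component, −4 each step: 59, 55, 51, 47, 43, 39 → 35.
Second component goes 3, 7, 13, 21, 31, 43 → 57 (differences are 4, 6, 8, … (increasing by 2 each time)).
Third component: −5 each step; 41, 36, 31, 26, 21, 16 → 11.
Putting it together: 35  57  11.

35  57  11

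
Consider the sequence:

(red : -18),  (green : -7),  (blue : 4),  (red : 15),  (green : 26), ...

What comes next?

Colour: repeats red → green → blue; red, green, blue, red, green → blue.
Second value — +11 each step: -18, -7, 4, 15, 26 → 37.
Putting it together: (blue : 37).

(blue : 37)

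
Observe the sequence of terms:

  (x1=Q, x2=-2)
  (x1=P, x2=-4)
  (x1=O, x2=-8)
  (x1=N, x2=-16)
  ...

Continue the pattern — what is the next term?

(x1=M, x2=-32)

X1: letters move back 1 place in the alphabet; Q, P, O, N → M.
X2 goes -2, -4, -8, -16 → -32 (×2 each step).
Combining the parts gives (x1=M, x2=-32).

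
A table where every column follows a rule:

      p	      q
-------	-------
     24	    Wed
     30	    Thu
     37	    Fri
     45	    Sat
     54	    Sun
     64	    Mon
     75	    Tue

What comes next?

For the column p, differences are 6, 7, 8, … (increasing by 1 each time): 24, 30, 37, 45, 54, 64, 75 → 87.
Column q goes Wed, Thu, Fri, Sat, Sun, Mon, Tue → Wed (runs through the weekdays Mon→Sun).
Putting it together: 87  Wed.

87  Wed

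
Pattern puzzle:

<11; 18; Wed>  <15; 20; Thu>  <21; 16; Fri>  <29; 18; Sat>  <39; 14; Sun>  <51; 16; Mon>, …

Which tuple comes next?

<65; 12; Tue>

For the first entry, differences are 4, 6, 8, … (increasing by 2 each time): 11, 15, 21, 29, 39, 51 → 65.
Second entry: 18, 20, 16, 18, 14, 16 → 12 (alternating steps +2, −4, +2, −4, …).
For the day, runs through the weekdays Mon→Sun: Wed, Thu, Fri, Sat, Sun, Mon → Tue.
Combining the parts gives <65; 12; Tue>.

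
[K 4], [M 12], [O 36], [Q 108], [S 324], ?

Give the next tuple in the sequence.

Letter goes K, M, O, Q, S → U (letters move forward 2 places in the alphabet).
Second slot — ×3 each step: 4, 12, 36, 108, 324 → 972.
Putting it together: [U 972].

[U 972]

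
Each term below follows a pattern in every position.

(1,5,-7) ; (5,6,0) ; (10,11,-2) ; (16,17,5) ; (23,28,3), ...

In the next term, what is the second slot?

45

Second slot — each term is the sum of the two before it: 5, 6, 11, 17, 28 → 45.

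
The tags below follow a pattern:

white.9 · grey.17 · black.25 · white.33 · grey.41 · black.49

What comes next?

white.57

Shade: repeats white → grey → black; white, grey, black, white, grey, black → white.
Second component — +8 each step: 9, 17, 25, 33, 41, 49 → 57.
Combining the parts gives white.57.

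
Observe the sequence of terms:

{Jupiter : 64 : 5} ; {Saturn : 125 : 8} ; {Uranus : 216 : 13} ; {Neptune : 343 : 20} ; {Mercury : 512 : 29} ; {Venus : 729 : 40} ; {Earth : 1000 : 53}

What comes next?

{Mars : 1331 : 68}

Planet: runs through the planets Mercury→Neptune; Jupiter, Saturn, Uranus, Neptune, Mercury, Venus, Earth → Mars.
Second value — perfect cubes: 4³, 5³, 6³, …: 64, 125, 216, 343, 512, 729, 1000 → 1331.
Third value: differences are 3, 5, 7, … (increasing by 2 each time); 5, 8, 13, 20, 29, 40, 53 → 68.
Putting it together: {Mars : 1331 : 68}.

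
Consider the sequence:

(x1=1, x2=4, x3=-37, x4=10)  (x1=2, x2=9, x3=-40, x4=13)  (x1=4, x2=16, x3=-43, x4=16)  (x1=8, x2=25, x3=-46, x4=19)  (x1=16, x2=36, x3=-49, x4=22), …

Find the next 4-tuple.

X1: 1, 2, 4, 8, 16 → 32 (×2 each step).
X2: perfect squares: 2², 3², 4², …; 4, 9, 16, 25, 36 → 49.
X3: −3 each step, so -37, -40, -43, -46, -49 → -52.
X4: 10, 13, 16, 19, 22 → 25 (together with the x3 always sums to -27).
Putting it together: (x1=32, x2=49, x3=-52, x4=25).

(x1=32, x2=49, x3=-52, x4=25)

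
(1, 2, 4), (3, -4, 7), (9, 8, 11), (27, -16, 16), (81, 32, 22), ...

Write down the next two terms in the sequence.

(243, -64, 29), (729, 128, 37)

First component: 1, 3, 9, 27, 81 → 243 → 729 (×3 each step).
For the second component, ×(-2) each step: 2, -4, 8, -16, 32 → -64 → 128.
Third component — differences are 3, 4, 5, … (increasing by 1 each time): 4, 7, 11, 16, 22 → 29 → 37.
So the next two terms are (243, -64, 29) and (729, 128, 37).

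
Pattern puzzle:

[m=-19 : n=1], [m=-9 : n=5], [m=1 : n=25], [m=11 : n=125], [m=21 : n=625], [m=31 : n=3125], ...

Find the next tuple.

[m=41 : n=15625]

M: -19, -9, 1, 11, 21, 31 → 41 (+10 each step).
For the n, ×5 each step: 1, 5, 25, 125, 625, 3125 → 15625.
Putting it together: [m=41 : n=15625].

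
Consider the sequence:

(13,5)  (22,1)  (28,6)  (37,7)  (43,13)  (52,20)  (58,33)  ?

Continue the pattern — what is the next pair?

First entry: alternating steps +9, +6, +9, +6, …; 13, 22, 28, 37, 43, 52, 58 → 67.
For the second entry, each term is the sum of the two before it: 5, 1, 6, 7, 13, 20, 33 → 53.
Combining the parts gives (67,53).

(67,53)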